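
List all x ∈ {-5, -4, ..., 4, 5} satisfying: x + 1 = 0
Holds for: {-1}
Fails for: {-5, -4, -3, -2, 0, 1, 2, 3, 4, 5}

Answer: {-1}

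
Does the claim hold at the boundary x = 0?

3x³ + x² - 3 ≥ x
x = 0: LHS = 3·0³ + 0² - 3 = -3; -3 ≥ 0 — FAILS

The relation fails at x = 0, so x = 0 is a counterexample.

Answer: No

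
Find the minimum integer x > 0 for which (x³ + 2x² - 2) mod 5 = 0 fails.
Testing positive integers:
x = 1: LHS = (1³ + 2·1² - 2) mod 5 = 1 mod 5 = 1; 1 = 0 — FAILS  ← smallest positive counterexample

Answer: x = 1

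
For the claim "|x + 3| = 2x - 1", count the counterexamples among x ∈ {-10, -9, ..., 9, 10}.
Counterexamples in [-10, 10]: {-10, -9, -8, -7, -6, -5, -4, -3, -2, -1, 0, 1, 2, 3, 5, 6, 7, 8, 9, 10}.

Counting them gives 20 values.

Answer: 20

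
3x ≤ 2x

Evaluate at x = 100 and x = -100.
x = 100: LHS = 3·100 = 300, RHS = 2·100 = 200; 300 ≤ 200 — FAILS
x = -100: LHS = 3·(-100) = -300, RHS = 2·(-100) = -200; -300 ≤ -200 — holds

Answer: Partially: fails for x = 100, holds for x = -100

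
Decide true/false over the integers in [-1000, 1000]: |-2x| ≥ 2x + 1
The claim fails at x = 0:
x = 0: LHS = |-2·0| = |0| = 0, RHS = 2·0 + 1 = 1; 0 ≥ 1 — FAILS

Because a single integer refutes it, the statement is false.

Answer: False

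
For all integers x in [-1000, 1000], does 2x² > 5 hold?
The claim fails at x = 0:
x = 0: LHS = 2·0² = 0; 0 > 5 — FAILS

Because a single integer refutes it, the statement is false.

Answer: False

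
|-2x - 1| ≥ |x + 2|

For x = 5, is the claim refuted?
Substitute x = 5 into the relation:
x = 5: LHS = |-2·5 - 1| = |-11| = 11, RHS = |5 + 2| = |7| = 7; 11 ≥ 7 — holds

The claim holds here, so x = 5 is not a counterexample. (A counterexample exists elsewhere, e.g. x = 0.)

Answer: No, x = 5 is not a counterexample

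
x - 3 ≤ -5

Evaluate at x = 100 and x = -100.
x = 100: LHS = 100 - 3 = 97; 97 ≤ -5 — FAILS
x = -100: LHS = (-100) - 3 = -103; -103 ≤ -5 — holds

Answer: Partially: fails for x = 100, holds for x = -100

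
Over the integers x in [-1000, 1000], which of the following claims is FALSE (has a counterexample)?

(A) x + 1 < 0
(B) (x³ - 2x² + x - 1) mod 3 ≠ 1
(A) x = 0: LHS = 0 + 1 = 1; 1 < 0 — FAILS
(B) x = -1: LHS = ((-1)³ - 2·(-1)² + (-1) - 1) mod 3 = (-5) mod 3 = 1; 1 ≠ 1 — FAILS

Answer: Both A and B are false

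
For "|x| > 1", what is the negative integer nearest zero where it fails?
Testing negative integers from -1 downward:
x = -1: LHS = |-1| = 1; 1 > 1 — FAILS  ← closest negative counterexample to 0

Answer: x = -1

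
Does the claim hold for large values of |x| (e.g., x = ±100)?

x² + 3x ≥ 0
x = 100: LHS = 100² + 3·100 = 10300; 10300 ≥ 0 — holds
x = -100: LHS = (-100)² + 3·(-100) = 9700; 9700 ≥ 0 — holds

Answer: Yes, holds for both x = 100 and x = -100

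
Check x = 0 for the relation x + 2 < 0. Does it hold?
x = 0: LHS = 0 + 2 = 2; 2 < 0 — FAILS

The relation fails at x = 0, so x = 0 is a counterexample.

Answer: No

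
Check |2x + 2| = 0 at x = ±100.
x = 100: LHS = |2·100 + 2| = |202| = 202; 202 = 0 — FAILS
x = -100: LHS = |2·(-100) + 2| = |-198| = 198; 198 = 0 — FAILS

Answer: No, fails for both x = 100 and x = -100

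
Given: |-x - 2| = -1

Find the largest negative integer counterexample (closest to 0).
Testing negative integers from -1 downward:
x = -1: LHS = |-(-1) - 2| = |-1| = 1; 1 = -1 — FAILS  ← closest negative counterexample to 0

Answer: x = -1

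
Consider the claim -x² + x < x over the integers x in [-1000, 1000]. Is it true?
The claim fails at x = 0:
x = 0: LHS = -0² + 0 = 0; 0 < 0 — FAILS

Because a single integer refutes it, the statement is false.

Answer: False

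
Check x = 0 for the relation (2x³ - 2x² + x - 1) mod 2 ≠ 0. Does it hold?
x = 0: LHS = (2·0³ - 2·0² + 0 - 1) mod 2 = (-1) mod 2 = 1; 1 ≠ 0 — holds

The relation is satisfied at x = 0.

Answer: Yes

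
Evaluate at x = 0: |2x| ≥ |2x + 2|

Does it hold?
x = 0: LHS = |2·0| = |0| = 0, RHS = |2·0 + 2| = |2| = 2; 0 ≥ 2 — FAILS

The relation fails at x = 0, so x = 0 is a counterexample.

Answer: No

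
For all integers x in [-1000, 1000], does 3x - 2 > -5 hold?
The claim fails at x = -1:
x = -1: LHS = 3·(-1) - 2 = -5; -5 > -5 — FAILS

Because a single integer refutes it, the statement is false.

Answer: False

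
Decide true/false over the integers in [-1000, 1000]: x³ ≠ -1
The claim fails at x = -1:
x = -1: LHS = (-1)³ = -1; -1 ≠ -1 — FAILS

Because a single integer refutes it, the statement is false.

Answer: False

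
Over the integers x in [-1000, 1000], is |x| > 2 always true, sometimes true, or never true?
Holds at x = 3: LHS = |3| = 3; 3 > 2 — holds
Fails at x = 0: LHS = |0| = 0; 0 > 2 — FAILS
It is satisfied by some integers in the range but not all.

Answer: Sometimes true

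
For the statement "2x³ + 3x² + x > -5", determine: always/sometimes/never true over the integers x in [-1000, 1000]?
Holds at x = 0: LHS = 2·0³ + 3·0² + 0 = 0; 0 > -5 — holds
Fails at x = -2: LHS = 2·(-2)³ + 3·(-2)² + (-2) = -6; -6 > -5 — FAILS
It is satisfied by some integers in the range but not all.

Answer: Sometimes true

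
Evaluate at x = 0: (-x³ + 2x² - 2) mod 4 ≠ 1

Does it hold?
x = 0: LHS = (-0³ + 2·0² - 2) mod 4 = (-2) mod 4 = 2; 2 ≠ 1 — holds

The relation is satisfied at x = 0.

Answer: Yes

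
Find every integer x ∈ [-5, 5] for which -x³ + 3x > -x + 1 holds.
Holds for: {-5, -4, -3, 1}
Fails for: {-2, -1, 0, 2, 3, 4, 5}

Answer: {-5, -4, -3, 1}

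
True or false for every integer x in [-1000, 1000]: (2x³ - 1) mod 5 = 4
The claim fails at x = 1:
x = 1: LHS = (2·1³ - 1) mod 5 = 1 mod 5 = 1; 1 = 4 — FAILS

Because a single integer refutes it, the statement is false.

Answer: False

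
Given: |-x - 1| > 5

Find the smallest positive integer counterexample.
Testing positive integers:
x = 1: LHS = |-1 - 1| = |-2| = 2; 2 > 5 — FAILS  ← smallest positive counterexample

Answer: x = 1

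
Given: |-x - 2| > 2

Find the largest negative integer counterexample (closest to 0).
Testing negative integers from -1 downward:
x = -1: LHS = |-(-1) - 2| = |-1| = 1; 1 > 2 — FAILS  ← closest negative counterexample to 0

Answer: x = -1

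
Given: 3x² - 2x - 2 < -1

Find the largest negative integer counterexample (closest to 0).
Testing negative integers from -1 downward:
x = -1: LHS = 3·(-1)² - 2·(-1) - 2 = 3; 3 < -1 — FAILS  ← closest negative counterexample to 0

Answer: x = -1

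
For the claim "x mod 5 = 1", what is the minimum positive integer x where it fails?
Testing positive integers:
x = 1: LHS = 1 mod 5 = 1; 1 = 1 — holds
x = 2: LHS = 2 mod 5 = 2; 2 = 1 — FAILS  ← smallest positive counterexample

Answer: x = 2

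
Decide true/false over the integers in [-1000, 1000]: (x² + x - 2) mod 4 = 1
The claim fails at x = 0:
x = 0: LHS = (0² + 0 - 2) mod 4 = (-2) mod 4 = 2; 2 = 1 — FAILS

Because a single integer refutes it, the statement is false.

Answer: False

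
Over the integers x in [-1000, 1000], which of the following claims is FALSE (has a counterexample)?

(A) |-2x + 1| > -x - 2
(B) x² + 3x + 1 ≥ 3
(A) Over all integers in [-1000, 1000], LHS − RHS is smallest at x = 0, where it equals 3:
x = 0: LHS = |-2·0 + 1| = |1| = 1, RHS = -0 - 2 = -2; 1 > -2 — holds
At the ends of the range:
x = -1000: LHS = |-2·(-1000) + 1| = |2001| = 2001, RHS = -(-1000) - 2 = 998; 2001 > 998 — holds
x = 1000: LHS = |-2·1000 + 1| = |-1999| = 1999, RHS = -1000 - 2 = -1002; 1999 > -1002 — holds
Hence LHS − RHS is never zero or negative, i.e. LHS > RHS throughout, so the relation holds for every integer in [-1000, 1000].

(B) x = 0: LHS = 0² + 3·0 + 1 = 1; 1 ≥ 3 — FAILS

Only (B) has a counterexample.

Answer: B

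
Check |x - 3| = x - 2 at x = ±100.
x = 100: LHS = |100 - 3| = |97| = 97, RHS = 100 - 2 = 98; 97 = 98 — FAILS
x = -100: LHS = |(-100) - 3| = |-103| = 103, RHS = (-100) - 2 = -102; 103 = -102 — FAILS

Answer: No, fails for both x = 100 and x = -100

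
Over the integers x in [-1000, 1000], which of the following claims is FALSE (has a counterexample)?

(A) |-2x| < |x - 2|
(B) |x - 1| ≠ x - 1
(A) x = 1: LHS = |-2·1| = |-2| = 2, RHS = |1 - 2| = |-1| = 1; 2 < 1 — FAILS
(B) x = 1: LHS = |1 - 1| = |0| = 0, RHS = 1 - 1 = 0; 0 ≠ 0 — FAILS

Answer: Both A and B are false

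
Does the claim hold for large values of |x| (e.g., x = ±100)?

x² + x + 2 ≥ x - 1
x = 100: LHS = 100² + 100 + 2 = 10102, RHS = 100 - 1 = 99; 10102 ≥ 99 — holds
x = -100: LHS = (-100)² + (-100) + 2 = 9902, RHS = (-100) - 1 = -101; 9902 ≥ -101 — holds

Answer: Yes, holds for both x = 100 and x = -100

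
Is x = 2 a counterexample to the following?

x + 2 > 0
Substitute x = 2 into the relation:
x = 2: LHS = 2 + 2 = 4; 4 > 0 — holds

The claim holds here, so x = 2 is not a counterexample. (A counterexample exists elsewhere, e.g. x = -2.)

Answer: No, x = 2 is not a counterexample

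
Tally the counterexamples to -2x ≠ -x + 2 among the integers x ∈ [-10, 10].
Counterexamples in [-10, 10]: {-2}.

Counting them gives 1 values.

Answer: 1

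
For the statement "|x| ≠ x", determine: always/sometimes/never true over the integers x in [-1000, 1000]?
Holds at x = -1: LHS = |-1| = 1; 1 ≠ -1 — holds
Fails at x = 0: LHS = |0| = 0; 0 ≠ 0 — FAILS
It is satisfied by some integers in the range but not all.

Answer: Sometimes true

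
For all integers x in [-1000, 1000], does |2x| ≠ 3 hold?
Track d = LHS − RHS over the integers in [-1000, 1000]. Equality would need d = 0, but d changes sign only between consecutive integers, jumping over 0:
x = -2: LHS = |2·(-2)| = |-4| = 4; 4 ≠ 3 — holds  (d = 1)
x = -1: LHS = |2·(-1)| = |-2| = 2; 2 ≠ 3 — holds  (d = -1)
x = 1: LHS = |2·1| = |2| = 2; 2 ≠ 3 — holds  (d = -1)
x = 2: LHS = |2·2| = |4| = 4; 4 ≠ 3 — holds  (d = 1)
Away from these crossings d keeps a constant sign, and checking every integer in [-1000, 1000] confirms d ≠ 0 throughout. Hence the two sides are never equal, so the relation holds for every integer in [-1000, 1000].

No counterexample exists.

Answer: True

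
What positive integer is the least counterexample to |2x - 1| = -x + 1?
Testing positive integers:
x = 1: LHS = |2·1 - 1| = |1| = 1, RHS = -1 + 1 = 0; 1 = 0 — FAILS  ← smallest positive counterexample

Answer: x = 1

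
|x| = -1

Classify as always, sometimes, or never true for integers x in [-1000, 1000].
An absolute value is never negative, so the left side is ≥ 0 for every x, while the right side is -1. Tightest case in [-1000, 1000] is x = 0:
x = 0: LHS = |0| = 0; 0 = -1 — FAILS
Hence LHS − RHS is never 0, i.e. the two sides are never equal, so the claimed relation (=) fails for every integer in [-1000, 1000].

No integer in the range satisfies it.

Answer: Never true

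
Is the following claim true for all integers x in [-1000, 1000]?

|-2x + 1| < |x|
The claim fails at x = 0:
x = 0: LHS = |-2·0 + 1| = |1| = 1, RHS = |0| = 0; 1 < 0 — FAILS

Because a single integer refutes it, the statement is false.

Answer: False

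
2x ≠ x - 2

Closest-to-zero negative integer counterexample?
Testing negative integers from -1 downward:
x = -1: LHS = 2·(-1) = -2, RHS = (-1) - 2 = -3; -2 ≠ -3 — holds
x = -2: LHS = 2·(-2) = -4, RHS = (-2) - 2 = -4; -4 ≠ -4 — FAILS  ← closest negative counterexample to 0

Answer: x = -2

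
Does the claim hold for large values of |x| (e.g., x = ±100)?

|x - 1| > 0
x = 100: LHS = |100 - 1| = |99| = 99; 99 > 0 — holds
x = -100: LHS = |(-100) - 1| = |-101| = 101; 101 > 0 — holds

Answer: Yes, holds for both x = 100 and x = -100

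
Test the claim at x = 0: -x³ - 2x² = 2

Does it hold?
x = 0: LHS = -0³ - 2·0² = 0; 0 = 2 — FAILS

The relation fails at x = 0, so x = 0 is a counterexample.

Answer: No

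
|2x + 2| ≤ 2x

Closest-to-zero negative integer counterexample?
Testing negative integers from -1 downward:
x = -1: LHS = |2·(-1) + 2| = |0| = 0, RHS = 2·(-1) = -2; 0 ≤ -2 — FAILS  ← closest negative counterexample to 0

Answer: x = -1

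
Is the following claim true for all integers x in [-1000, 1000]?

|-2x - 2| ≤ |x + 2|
The claim fails at x = 1:
x = 1: LHS = |-2·1 - 2| = |-4| = 4, RHS = |1 + 2| = |3| = 3; 4 ≤ 3 — FAILS

Because a single integer refutes it, the statement is false.

Answer: False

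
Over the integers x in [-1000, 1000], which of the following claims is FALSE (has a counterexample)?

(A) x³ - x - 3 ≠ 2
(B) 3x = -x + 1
(A) Track d = LHS − RHS over the integers in [-1000, 1000]. Equality would need d = 0, but d changes sign only between consecutive integers, jumping over 0:
x = 1: LHS = 1³ - 1 - 3 = -3; -3 ≠ 2 — holds  (d = -5)
x = 2: LHS = 2³ - 2 - 3 = 3; 3 ≠ 2 — holds  (d = 1)
Away from these crossings d keeps a constant sign, and checking every integer in [-1000, 1000] confirms d ≠ 0 throughout. Hence the two sides are never equal, so the relation holds for every integer in [-1000, 1000].

(B) x = 0: LHS = 3·0 = 0, RHS = -0 + 1 = 1; 0 = 1 — FAILS

Only (B) has a counterexample.

Answer: B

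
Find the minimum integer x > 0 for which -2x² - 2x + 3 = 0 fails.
Testing positive integers:
x = 1: LHS = -2·1² - 2·1 + 3 = -1; -1 = 0 — FAILS  ← smallest positive counterexample

Answer: x = 1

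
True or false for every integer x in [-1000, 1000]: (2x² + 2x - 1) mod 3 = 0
The claim fails at x = 0:
x = 0: LHS = (2·0² + 2·0 - 1) mod 3 = (-1) mod 3 = 2; 2 = 0 — FAILS

Because a single integer refutes it, the statement is false.

Answer: False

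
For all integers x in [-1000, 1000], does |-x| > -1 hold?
An absolute value is never negative, so the left side is ≥ 0 for every x, while the right side is -1. Tightest case in [-1000, 1000] is x = 0:
x = 0: LHS = |-0| = |0| = 0; 0 > -1 — holds
Hence LHS − RHS is never zero or negative, i.e. LHS > RHS throughout, so the relation holds for every integer in [-1000, 1000].

No counterexample exists.

Answer: True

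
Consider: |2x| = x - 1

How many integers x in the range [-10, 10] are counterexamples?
Counterexamples in [-10, 10]: {-10, -9, -8, -7, -6, -5, -4, -3, -2, -1, 0, 1, 2, 3, 4, 5, 6, 7, 8, 9, 10}.

Counting them gives 21 values.

Answer: 21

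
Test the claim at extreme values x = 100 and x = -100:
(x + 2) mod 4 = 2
x = 100: LHS = (100 + 2) mod 4 = 102 mod 4 = 2; 2 = 2 — holds
x = -100: LHS = ((-100) + 2) mod 4 = (-98) mod 4 = 2; 2 = 2 — holds

Answer: Yes, holds for both x = 100 and x = -100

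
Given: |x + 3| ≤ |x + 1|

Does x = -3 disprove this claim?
Substitute x = -3 into the relation:
x = -3: LHS = |(-3) + 3| = |0| = 0, RHS = |(-3) + 1| = |-2| = 2; 0 ≤ 2 — holds

The claim holds here, so x = -3 is not a counterexample. (A counterexample exists elsewhere, e.g. x = 0.)

Answer: No, x = -3 is not a counterexample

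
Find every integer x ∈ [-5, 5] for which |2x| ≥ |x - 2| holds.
Holds for: {-5, -4, -3, -2, 1, 2, 3, 4, 5}
Fails for: {-1, 0}

Answer: {-5, -4, -3, -2, 1, 2, 3, 4, 5}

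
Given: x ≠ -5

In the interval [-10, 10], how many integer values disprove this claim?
Counterexamples in [-10, 10]: {-5}.

Counting them gives 1 values.

Answer: 1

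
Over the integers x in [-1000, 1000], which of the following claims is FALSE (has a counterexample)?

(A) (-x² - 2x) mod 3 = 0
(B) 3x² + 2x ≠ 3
(A) x = -1: LHS = (-(-1)² - 2·(-1)) mod 3 = 1 mod 3 = 1; 1 = 0 — FAILS

(B) Track d = LHS − RHS over the integers in [-1000, 1000]. Equality would need d = 0, but d changes sign only between consecutive integers, jumping over 0:
x = -2: LHS = 3·(-2)² + 2·(-2) = 8; 8 ≠ 3 — holds  (d = 5)
x = -1: LHS = 3·(-1)² + 2·(-1) = 1; 1 ≠ 3 — holds  (d = -2)
x = 0: LHS = 3·0² + 2·0 = 0; 0 ≠ 3 — holds  (d = -3)
x = 1: LHS = 3·1² + 2·1 = 5; 5 ≠ 3 — holds  (d = 2)
Away from these crossings d keeps a constant sign, and checking every integer in [-1000, 1000] confirms d ≠ 0 throughout. Hence the two sides are never equal, so the relation holds for every integer in [-1000, 1000].

Only (A) has a counterexample.

Answer: A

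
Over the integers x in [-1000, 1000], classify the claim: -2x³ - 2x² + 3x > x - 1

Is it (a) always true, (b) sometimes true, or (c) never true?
Holds at x = 0: LHS = -2·0³ - 2·0² + 3·0 = 0, RHS = 0 - 1 = -1; 0 > -1 — holds
Fails at x = 1: LHS = -2·1³ - 2·1² + 3·1 = -1, RHS = 1 - 1 = 0; -1 > 0 — FAILS
It is satisfied by some integers in the range but not all.

Answer: Sometimes true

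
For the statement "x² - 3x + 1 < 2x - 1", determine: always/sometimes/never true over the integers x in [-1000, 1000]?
Holds at x = 1: LHS = 1² - 3·1 + 1 = -1, RHS = 2·1 - 1 = 1; -1 < 1 — holds
Fails at x = 0: LHS = 0² - 3·0 + 1 = 1, RHS = 2·0 - 1 = -1; 1 < -1 — FAILS
It is satisfied by some integers in the range but not all.

Answer: Sometimes true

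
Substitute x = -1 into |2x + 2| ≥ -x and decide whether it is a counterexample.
Substitute x = -1 into the relation:
x = -1: LHS = |2·(-1) + 2| = |0| = 0, RHS = -(-1) = 1; 0 ≥ 1 — FAILS

Since the claim fails at x = -1, this value is a counterexample.

Answer: Yes, x = -1 is a counterexample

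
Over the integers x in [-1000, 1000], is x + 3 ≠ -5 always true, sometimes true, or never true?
Holds at x = 0: LHS = 0 + 3 = 3; 3 ≠ -5 — holds
Fails at x = -8: LHS = (-8) + 3 = -5; -5 ≠ -5 — FAILS
It is satisfied by some integers in the range but not all.

Answer: Sometimes true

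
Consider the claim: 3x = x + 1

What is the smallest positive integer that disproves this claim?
Testing positive integers:
x = 1: LHS = 3·1 = 3, RHS = 1 + 1 = 2; 3 = 2 — FAILS  ← smallest positive counterexample

Answer: x = 1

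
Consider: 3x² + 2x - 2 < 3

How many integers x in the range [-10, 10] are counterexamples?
Counterexamples in [-10, 10]: {-10, -9, -8, -7, -6, -5, -4, -3, -2, 1, 2, 3, 4, 5, 6, 7, 8, 9, 10}.

Counting them gives 19 values.

Answer: 19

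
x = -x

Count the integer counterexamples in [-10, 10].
Counterexamples in [-10, 10]: {-10, -9, -8, -7, -6, -5, -4, -3, -2, -1, 1, 2, 3, 4, 5, 6, 7, 8, 9, 10}.

Counting them gives 20 values.

Answer: 20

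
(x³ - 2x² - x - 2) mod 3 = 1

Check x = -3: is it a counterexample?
Substitute x = -3 into the relation:
x = -3: LHS = ((-3)³ - 2·(-3)² - (-3) - 2) mod 3 = (-44) mod 3 = 1; 1 = 1 — holds

The claim holds here, so x = -3 is not a counterexample. (A counterexample exists elsewhere, e.g. x = 1.)

Answer: No, x = -3 is not a counterexample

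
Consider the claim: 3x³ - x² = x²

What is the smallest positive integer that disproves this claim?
Testing positive integers:
x = 1: LHS = 3·1³ - 1² = 2, RHS = 1² = 1; 2 = 1 — FAILS  ← smallest positive counterexample

Answer: x = 1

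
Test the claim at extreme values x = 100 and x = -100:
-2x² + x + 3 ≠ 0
x = 100: LHS = -2·100² + 100 + 3 = -19897; -19897 ≠ 0 — holds
x = -100: LHS = -2·(-100)² + (-100) + 3 = -20097; -20097 ≠ 0 — holds

Answer: Yes, holds for both x = 100 and x = -100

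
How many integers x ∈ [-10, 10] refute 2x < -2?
Counterexamples in [-10, 10]: {-1, 0, 1, 2, 3, 4, 5, 6, 7, 8, 9, 10}.

Counting them gives 12 values.

Answer: 12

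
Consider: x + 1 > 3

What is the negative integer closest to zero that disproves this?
Testing negative integers from -1 downward:
x = -1: LHS = (-1) + 1 = 0; 0 > 3 — FAILS  ← closest negative counterexample to 0

Answer: x = -1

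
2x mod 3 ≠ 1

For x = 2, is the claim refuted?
Substitute x = 2 into the relation:
x = 2: LHS = (2·2) mod 3 = 4 mod 3 = 1; 1 ≠ 1 — FAILS

Since the claim fails at x = 2, this value is a counterexample.

Answer: Yes, x = 2 is a counterexample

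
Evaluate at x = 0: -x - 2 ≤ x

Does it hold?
x = 0: LHS = -0 - 2 = -2; -2 ≤ 0 — holds

The relation is satisfied at x = 0.

Answer: Yes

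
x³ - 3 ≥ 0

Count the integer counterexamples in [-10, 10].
Counterexamples in [-10, 10]: {-10, -9, -8, -7, -6, -5, -4, -3, -2, -1, 0, 1}.

Counting them gives 12 values.

Answer: 12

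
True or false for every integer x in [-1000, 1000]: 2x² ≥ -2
Over all integers in [-1000, 1000], LHS − RHS is smallest at x = 0, where it equals 2:
x = 0: LHS = 2·0² = 0; 0 ≥ -2 — holds
At the ends of the range:
x = -1000: LHS = 2·(-1000)² = 2000000; 2000000 ≥ -2 — holds
x = 1000: LHS = 2·1000² = 2000000; 2000000 ≥ -2 — holds
Hence LHS − RHS is never negative, i.e. LHS ≥ RHS throughout, so the relation holds for every integer in [-1000, 1000].

No counterexample exists.

Answer: True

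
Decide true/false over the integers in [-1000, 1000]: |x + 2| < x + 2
The claim fails at x = 0:
x = 0: LHS = |0 + 2| = |2| = 2, RHS = 0 + 2 = 2; 2 < 2 — FAILS

Because a single integer refutes it, the statement is false.

Answer: False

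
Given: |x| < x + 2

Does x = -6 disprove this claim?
Substitute x = -6 into the relation:
x = -6: LHS = |-6| = 6, RHS = (-6) + 2 = -4; 6 < -4 — FAILS

Since the claim fails at x = -6, this value is a counterexample.

Answer: Yes, x = -6 is a counterexample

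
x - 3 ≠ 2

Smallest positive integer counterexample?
Testing positive integers:
x = 1: LHS = 1 - 3 = -2; -2 ≠ 2 — holds
x = 2: LHS = 2 - 3 = -1; -1 ≠ 2 — holds
x = 3: LHS = 3 - 3 = 0; 0 ≠ 2 — holds
x = 4: LHS = 4 - 3 = 1; 1 ≠ 2 — holds
x = 5: LHS = 5 - 3 = 2; 2 ≠ 2 — FAILS  ← smallest positive counterexample

Answer: x = 5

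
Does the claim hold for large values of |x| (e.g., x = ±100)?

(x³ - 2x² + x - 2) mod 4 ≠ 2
x = 100: LHS = (100³ - 2·100² + 100 - 2) mod 4 = 980098 mod 4 = 2; 2 ≠ 2 — FAILS
x = -100: LHS = ((-100)³ - 2·(-100)² + (-100) - 2) mod 4 = (-1020102) mod 4 = 2; 2 ≠ 2 — FAILS

Answer: No, fails for both x = 100 and x = -100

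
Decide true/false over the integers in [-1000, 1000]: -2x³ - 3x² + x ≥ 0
The claim fails at x = 1:
x = 1: LHS = -2·1³ - 3·1² + 1 = -4; -4 ≥ 0 — FAILS

Because a single integer refutes it, the statement is false.

Answer: False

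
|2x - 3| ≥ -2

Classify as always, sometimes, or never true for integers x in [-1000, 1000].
An absolute value is never negative, so the left side is ≥ 0 for every x, while the right side is -2. Tightest case in [-1000, 1000] is x = 1:
x = 1: LHS = |2·1 - 3| = |-1| = 1; 1 ≥ -2 — holds
Hence LHS − RHS is never negative, i.e. LHS ≥ RHS throughout, so the relation holds for every integer in [-1000, 1000].

No counterexample exists.

Answer: Always true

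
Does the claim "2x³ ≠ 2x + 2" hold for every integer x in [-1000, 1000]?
Track d = LHS − RHS over the integers in [-1000, 1000]. Equality would need d = 0, but d changes sign only between consecutive integers, jumping over 0:
x = 1: LHS = 2·1³ = 2, RHS = 2·1 + 2 = 4; 2 ≠ 4 — holds  (d = -2)
x = 2: LHS = 2·2³ = 16, RHS = 2·2 + 2 = 6; 16 ≠ 6 — holds  (d = 10)
Away from these crossings d keeps a constant sign, and checking every integer in [-1000, 1000] confirms d ≠ 0 throughout. Hence the two sides are never equal, so the relation holds for every integer in [-1000, 1000].

No counterexample exists.

Answer: True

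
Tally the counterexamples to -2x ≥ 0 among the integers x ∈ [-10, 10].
Counterexamples in [-10, 10]: {1, 2, 3, 4, 5, 6, 7, 8, 9, 10}.

Counting them gives 10 values.

Answer: 10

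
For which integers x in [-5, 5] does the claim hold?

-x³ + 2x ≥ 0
Holds for: {-5, -4, -3, -2, 0, 1}
Fails for: {-1, 2, 3, 4, 5}

Answer: {-5, -4, -3, -2, 0, 1}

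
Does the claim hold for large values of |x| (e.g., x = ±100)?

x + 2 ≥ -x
x = 100: LHS = 100 + 2 = 102; 102 ≥ -100 — holds
x = -100: LHS = (-100) + 2 = -98, RHS = -(-100) = 100; -98 ≥ 100 — FAILS

Answer: Partially: holds for x = 100, fails for x = -100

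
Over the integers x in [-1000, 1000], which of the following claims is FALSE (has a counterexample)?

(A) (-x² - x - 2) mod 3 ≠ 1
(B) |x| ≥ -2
(A) x = 0: LHS = (-0² - 0 - 2) mod 3 = (-2) mod 3 = 1; 1 ≠ 1 — FAILS

(B) An absolute value is never negative, so the left side is ≥ 0 for every x, while the right side is -2. Tightest case in [-1000, 1000] is x = 0:
x = 0: LHS = |0| = 0; 0 ≥ -2 — holds
Hence LHS − RHS is never negative, i.e. LHS ≥ RHS throughout, so the relation holds for every integer in [-1000, 1000].

Only (A) has a counterexample.

Answer: A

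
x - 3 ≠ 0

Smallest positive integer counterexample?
Testing positive integers:
x = 1: LHS = 1 - 3 = -2; -2 ≠ 0 — holds
x = 2: LHS = 2 - 3 = -1; -1 ≠ 0 — holds
x = 3: LHS = 3 - 3 = 0; 0 ≠ 0 — FAILS  ← smallest positive counterexample

Answer: x = 3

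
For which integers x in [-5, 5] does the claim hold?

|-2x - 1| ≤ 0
Over all integers in [-5, 5], LHS − RHS is smallest at x = 0, where it equals 1:
x = 0: LHS = |-2·0 - 1| = |-1| = 1; 1 ≤ 0 — FAILS
At the ends of the range:
x = -5: LHS = |-2·(-5) - 1| = |9| = 9; 9 ≤ 0 — FAILS
x = 5: LHS = |-2·5 - 1| = |-11| = 11; 11 ≤ 0 — FAILS
Hence LHS − RHS is never zero or negative, i.e. LHS > RHS throughout, so the claimed relation (≤) fails for every integer in [-5, 5].

Answer: None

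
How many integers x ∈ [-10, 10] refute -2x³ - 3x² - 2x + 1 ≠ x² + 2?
Track d = LHS − RHS over the integers in [-10, 10]. Equality would need d = 0, but d changes sign only between consecutive integers, jumping over 0:
x = -2: LHS = -2·(-2)³ - 3·(-2)² - 2·(-2) + 1 = 9, RHS = (-2)² + 2 = 6; 9 ≠ 6 — holds  (d = 3)
x = -1: LHS = -2·(-1)³ - 3·(-1)² - 2·(-1) + 1 = 2, RHS = (-1)² + 2 = 3; 2 ≠ 3 — holds  (d = -1)
Away from these crossings d keeps a constant sign, and checking every integer in [-10, 10] confirms d ≠ 0 throughout. Hence the two sides are never equal, so the relation holds for every integer in [-10, 10].

No counterexample appears in that range.

Answer: 0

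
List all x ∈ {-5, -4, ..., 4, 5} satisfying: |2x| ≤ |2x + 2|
Holds for: {0, 1, 2, 3, 4, 5}
Fails for: {-5, -4, -3, -2, -1}

Answer: {0, 1, 2, 3, 4, 5}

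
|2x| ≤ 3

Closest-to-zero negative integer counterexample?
Testing negative integers from -1 downward:
x = -1: LHS = |2·(-1)| = |-2| = 2; 2 ≤ 3 — holds
x = -2: LHS = |2·(-2)| = |-4| = 4; 4 ≤ 3 — FAILS  ← closest negative counterexample to 0

Answer: x = -2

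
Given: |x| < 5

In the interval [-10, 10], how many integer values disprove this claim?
Counterexamples in [-10, 10]: {-10, -9, -8, -7, -6, -5, 5, 6, 7, 8, 9, 10}.

Counting them gives 12 values.

Answer: 12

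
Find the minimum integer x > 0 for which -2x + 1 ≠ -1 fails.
Testing positive integers:
x = 1: LHS = -2·1 + 1 = -1; -1 ≠ -1 — FAILS  ← smallest positive counterexample

Answer: x = 1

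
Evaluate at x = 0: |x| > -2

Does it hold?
x = 0: LHS = |0| = 0; 0 > -2 — holds

The relation is satisfied at x = 0.

Answer: Yes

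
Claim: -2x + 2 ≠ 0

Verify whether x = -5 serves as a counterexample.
Substitute x = -5 into the relation:
x = -5: LHS = -2·(-5) + 2 = 12; 12 ≠ 0 — holds

The claim holds here, so x = -5 is not a counterexample. (A counterexample exists elsewhere, e.g. x = 1.)

Answer: No, x = -5 is not a counterexample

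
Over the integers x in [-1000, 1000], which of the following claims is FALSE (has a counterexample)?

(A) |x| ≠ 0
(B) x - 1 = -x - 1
(A) x = 0: LHS = |0| = 0; 0 ≠ 0 — FAILS
(B) x = 1: LHS = 1 - 1 = 0, RHS = -1 - 1 = -2; 0 = -2 — FAILS

Answer: Both A and B are false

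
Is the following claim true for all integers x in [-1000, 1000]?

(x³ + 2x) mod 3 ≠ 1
For a polynomial with integer coefficients, its value mod 3 depends only on x mod 3, so it suffices to check one representative of each residue class, x = 0, 1, 2:
x = 0: LHS = (0³ + 2·0) mod 3 = 0 mod 3 = 0; 0 ≠ 1 — holds
x = 1: LHS = (1³ + 2·1) mod 3 = 3 mod 3 = 0; 0 ≠ 1 — holds
x = 2: LHS = (2³ + 2·2) mod 3 = 12 mod 3 = 0; 0 ≠ 1 — holds
The relation holds in every residue class, so the relation holds for every integer in [-1000, 1000].

No counterexample exists.

Answer: True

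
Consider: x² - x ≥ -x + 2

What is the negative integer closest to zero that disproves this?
Testing negative integers from -1 downward:
x = -1: LHS = (-1)² - (-1) = 2, RHS = -(-1) + 2 = 3; 2 ≥ 3 — FAILS  ← closest negative counterexample to 0

Answer: x = -1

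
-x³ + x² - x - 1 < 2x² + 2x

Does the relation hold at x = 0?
x = 0: LHS = -0³ + 0² - 0 - 1 = -1, RHS = 2·0² + 2·0 = 0; -1 < 0 — holds

The relation is satisfied at x = 0.

Answer: Yes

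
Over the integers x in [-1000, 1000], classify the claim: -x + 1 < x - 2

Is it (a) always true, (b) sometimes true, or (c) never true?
Holds at x = 2: LHS = -2 + 1 = -1, RHS = 2 - 2 = 0; -1 < 0 — holds
Fails at x = 0: LHS = -0 + 1 = 1, RHS = 0 - 2 = -2; 1 < -2 — FAILS
It is satisfied by some integers in the range but not all.

Answer: Sometimes true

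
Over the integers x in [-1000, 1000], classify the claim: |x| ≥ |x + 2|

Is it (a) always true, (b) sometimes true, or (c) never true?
Holds at x = -1: LHS = |-1| = 1, RHS = |(-1) + 2| = |1| = 1; 1 ≥ 1 — holds
Fails at x = 0: LHS = |0| = 0, RHS = |0 + 2| = |2| = 2; 0 ≥ 2 — FAILS
It is satisfied by some integers in the range but not all.

Answer: Sometimes true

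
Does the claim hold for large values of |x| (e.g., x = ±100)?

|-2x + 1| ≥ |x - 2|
x = 100: LHS = |-2·100 + 1| = |-199| = 199, RHS = |100 - 2| = |98| = 98; 199 ≥ 98 — holds
x = -100: LHS = |-2·(-100) + 1| = |201| = 201, RHS = |(-100) - 2| = |-102| = 102; 201 ≥ 102 — holds

Answer: Yes, holds for both x = 100 and x = -100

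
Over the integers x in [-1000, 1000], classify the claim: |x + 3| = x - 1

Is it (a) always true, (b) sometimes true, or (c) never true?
Over all integers in [-1000, 1000], LHS − RHS is always positive; it is smallest at x = 0, where it equals 4:
x = 0: LHS = |0 + 3| = |3| = 3, RHS = 0 - 1 = -1; 3 = -1 — FAILS
At the ends of the range:
x = -1000: LHS = |(-1000) + 3| = |-997| = 997, RHS = (-1000) - 1 = -1001; 997 = -1001 — FAILS
x = 1000: LHS = |1000 + 3| = |1003| = 1003, RHS = 1000 - 1 = 999; 1003 = 999 — FAILS
Hence LHS − RHS is never 0, i.e. the two sides are never equal, so the claimed relation (=) fails for every integer in [-1000, 1000].

No integer in the range satisfies it.

Answer: Never true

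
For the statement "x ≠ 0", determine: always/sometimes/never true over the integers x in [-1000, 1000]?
Holds at x = 1: 1 ≠ 0 — holds
Fails at x = 0: 0 ≠ 0 — FAILS
It is satisfied by some integers in the range but not all.

Answer: Sometimes true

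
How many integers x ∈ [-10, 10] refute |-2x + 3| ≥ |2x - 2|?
Counterexamples in [-10, 10]: {2, 3, 4, 5, 6, 7, 8, 9, 10}.

Counting them gives 9 values.

Answer: 9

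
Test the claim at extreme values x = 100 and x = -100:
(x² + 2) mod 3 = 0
x = 100: LHS = (100² + 2) mod 3 = 10002 mod 3 = 0; 0 = 0 — holds
x = -100: LHS = ((-100)² + 2) mod 3 = 10002 mod 3 = 0; 0 = 0 — holds

Answer: Yes, holds for both x = 100 and x = -100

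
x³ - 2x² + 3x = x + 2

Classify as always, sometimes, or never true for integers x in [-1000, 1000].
Track d = LHS − RHS over the integers in [-1000, 1000]. Equality would need d = 0, but d changes sign only between consecutive integers, jumping over 0:
x = 1: LHS = 1³ - 2·1² + 3·1 = 2, RHS = 1 + 2 = 3; 2 = 3 — FAILS  (d = -1)
x = 2: LHS = 2³ - 2·2² + 3·2 = 6, RHS = 2 + 2 = 4; 6 = 4 — FAILS  (d = 2)
Away from these crossings d keeps a constant sign, and checking every integer in [-1000, 1000] confirms d ≠ 0 throughout. Hence the two sides are never equal, so the claimed relation (=) fails for every integer in [-1000, 1000].

No integer in the range satisfies it.

Answer: Never true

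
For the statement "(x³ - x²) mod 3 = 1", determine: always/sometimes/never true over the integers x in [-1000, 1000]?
Holds at x = -1: LHS = ((-1)³ - (-1)²) mod 3 = (-2) mod 3 = 1; 1 = 1 — holds
Fails at x = 0: LHS = (0³ - 0²) mod 3 = 0 mod 3 = 0; 0 = 1 — FAILS
It is satisfied by some integers in the range but not all.

Answer: Sometimes true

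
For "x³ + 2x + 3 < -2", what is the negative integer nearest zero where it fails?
Testing negative integers from -1 downward:
x = -1: LHS = (-1)³ + 2·(-1) + 3 = 0; 0 < -2 — FAILS  ← closest negative counterexample to 0

Answer: x = -1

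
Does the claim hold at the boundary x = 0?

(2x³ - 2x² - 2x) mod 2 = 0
x = 0: LHS = (2·0³ - 2·0² - 2·0) mod 2 = 0 mod 2 = 0; 0 = 0 — holds

The relation is satisfied at x = 0.

Answer: Yes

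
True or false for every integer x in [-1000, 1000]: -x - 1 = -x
The claim fails at x = 0:
x = 0: LHS = -0 - 1 = -1, RHS = -0 = 0; -1 = 0 — FAILS

Because a single integer refutes it, the statement is false.

Answer: False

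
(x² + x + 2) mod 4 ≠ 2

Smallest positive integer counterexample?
Testing positive integers:
x = 1: LHS = (1² + 1 + 2) mod 4 = 4 mod 4 = 0; 0 ≠ 2 — holds
x = 2: LHS = (2² + 2 + 2) mod 4 = 8 mod 4 = 0; 0 ≠ 2 — holds
x = 3: LHS = (3² + 3 + 2) mod 4 = 14 mod 4 = 2; 2 ≠ 2 — FAILS  ← smallest positive counterexample

Answer: x = 3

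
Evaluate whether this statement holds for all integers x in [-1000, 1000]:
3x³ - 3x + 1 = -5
The claim fails at x = 0:
x = 0: LHS = 3·0³ - 3·0 + 1 = 1; 1 = -5 — FAILS

Because a single integer refutes it, the statement is false.

Answer: False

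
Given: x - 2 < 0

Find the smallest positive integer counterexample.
Testing positive integers:
x = 1: LHS = 1 - 2 = -1; -1 < 0 — holds
x = 2: LHS = 2 - 2 = 0; 0 < 0 — FAILS  ← smallest positive counterexample

Answer: x = 2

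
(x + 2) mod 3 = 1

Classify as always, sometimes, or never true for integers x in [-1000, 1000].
Holds at x = -1: LHS = ((-1) + 2) mod 3 = 1 mod 3 = 1; 1 = 1 — holds
Fails at x = 0: LHS = (0 + 2) mod 3 = 2 mod 3 = 2; 2 = 1 — FAILS
It is satisfied by some integers in the range but not all.

Answer: Sometimes true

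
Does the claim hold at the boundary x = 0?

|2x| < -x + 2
x = 0: LHS = |2·0| = |0| = 0, RHS = -0 + 2 = 2; 0 < 2 — holds

The relation is satisfied at x = 0.

Answer: Yes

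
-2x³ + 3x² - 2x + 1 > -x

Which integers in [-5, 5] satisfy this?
Holds for: {-5, -4, -3, -2, -1, 0, 1}
Fails for: {2, 3, 4, 5}

Answer: {-5, -4, -3, -2, -1, 0, 1}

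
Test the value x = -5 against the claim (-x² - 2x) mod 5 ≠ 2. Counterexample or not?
Substitute x = -5 into the relation:
x = -5: LHS = (-(-5)² - 2·(-5)) mod 5 = (-15) mod 5 = 0; 0 ≠ 2 — holds

The claim holds here, so x = -5 is not a counterexample. (A counterexample exists elsewhere, e.g. x = 1.)

Answer: No, x = -5 is not a counterexample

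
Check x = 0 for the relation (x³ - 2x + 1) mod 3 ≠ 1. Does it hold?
x = 0: LHS = (0³ - 2·0 + 1) mod 3 = 1 mod 3 = 1; 1 ≠ 1 — FAILS

The relation fails at x = 0, so x = 0 is a counterexample.

Answer: No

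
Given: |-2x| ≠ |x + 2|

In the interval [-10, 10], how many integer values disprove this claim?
Counterexamples in [-10, 10]: {2}.

Counting them gives 1 values.

Answer: 1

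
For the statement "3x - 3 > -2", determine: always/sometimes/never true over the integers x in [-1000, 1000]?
Holds at x = 1: LHS = 3·1 - 3 = 0; 0 > -2 — holds
Fails at x = 0: LHS = 3·0 - 3 = -3; -3 > -2 — FAILS
It is satisfied by some integers in the range but not all.

Answer: Sometimes true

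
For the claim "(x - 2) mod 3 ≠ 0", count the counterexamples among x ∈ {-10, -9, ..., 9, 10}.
Counterexamples in [-10, 10]: {-10, -7, -4, -1, 2, 5, 8}.

Counting them gives 7 values.

Answer: 7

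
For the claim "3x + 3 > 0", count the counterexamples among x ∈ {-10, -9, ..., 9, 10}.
Counterexamples in [-10, 10]: {-10, -9, -8, -7, -6, -5, -4, -3, -2, -1}.

Counting them gives 10 values.

Answer: 10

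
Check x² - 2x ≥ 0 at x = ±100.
x = 100: LHS = 100² - 2·100 = 9800; 9800 ≥ 0 — holds
x = -100: LHS = (-100)² - 2·(-100) = 10200; 10200 ≥ 0 — holds

Answer: Yes, holds for both x = 100 and x = -100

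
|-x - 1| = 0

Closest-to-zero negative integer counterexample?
Testing negative integers from -1 downward:
x = -1: LHS = |-(-1) - 1| = |0| = 0; 0 = 0 — holds
x = -2: LHS = |-(-2) - 1| = |1| = 1; 1 = 0 — FAILS  ← closest negative counterexample to 0

Answer: x = -2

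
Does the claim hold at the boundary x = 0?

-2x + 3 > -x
x = 0: LHS = -2·0 + 3 = 3, RHS = -0 = 0; 3 > 0 — holds

The relation is satisfied at x = 0.

Answer: Yes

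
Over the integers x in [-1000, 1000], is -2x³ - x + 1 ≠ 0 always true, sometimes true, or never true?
Track d = LHS − RHS over the integers in [-1000, 1000]. Equality would need d = 0, but d changes sign only between consecutive integers, jumping over 0:
x = 0: LHS = -2·0³ - 0 + 1 = 1; 1 ≠ 0 — holds  (d = 1)
x = 1: LHS = -2·1³ - 1 + 1 = -2; -2 ≠ 0 — holds  (d = -2)
Away from these crossings d keeps a constant sign, and checking every integer in [-1000, 1000] confirms d ≠ 0 throughout. Hence the two sides are never equal, so the relation holds for every integer in [-1000, 1000].

No counterexample exists.

Answer: Always true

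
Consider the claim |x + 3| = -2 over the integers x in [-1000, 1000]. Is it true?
The claim fails at x = 0:
x = 0: LHS = |0 + 3| = |3| = 3; 3 = -2 — FAILS

Because a single integer refutes it, the statement is false.

Answer: False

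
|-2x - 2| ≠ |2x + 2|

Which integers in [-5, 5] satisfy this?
LHS − RHS = 0 at every integer in [-5, 5]; the two sides always agree. For instance:
x = -5: LHS = |-2·(-5) - 2| = |8| = 8, RHS = |2·(-5) + 2| = |-8| = 8; 8 ≠ 8 — FAILS
x = 0: LHS = |-2·0 - 2| = |-2| = 2, RHS = |2·0 + 2| = |2| = 2; 2 ≠ 2 — FAILS
x = 5: LHS = |-2·5 - 2| = |-12| = 12, RHS = |2·5 + 2| = |12| = 12; 12 ≠ 12 — FAILS
The sides are never unequal, so the claimed relation (≠) fails for every integer in [-5, 5].

Answer: None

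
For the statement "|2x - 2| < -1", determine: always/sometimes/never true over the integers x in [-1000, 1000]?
An absolute value is never negative, so the left side is ≥ 0 for every x, while the right side is -1. Tightest case in [-1000, 1000] is x = 1:
x = 1: LHS = |2·1 - 2| = |0| = 0; 0 < -1 — FAILS
Hence LHS − RHS is never negative, i.e. LHS ≥ RHS throughout, so the claimed relation (<) fails for every integer in [-1000, 1000].

No integer in the range satisfies it.

Answer: Never true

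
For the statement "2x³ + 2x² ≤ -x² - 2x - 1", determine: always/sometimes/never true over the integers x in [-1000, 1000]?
Holds at x = -1: LHS = 2·(-1)³ + 2·(-1)² = 0, RHS = -(-1)² - 2·(-1) - 1 = 0; 0 ≤ 0 — holds
Fails at x = 0: LHS = 2·0³ + 2·0² = 0, RHS = -0² - 2·0 - 1 = -1; 0 ≤ -1 — FAILS
It is satisfied by some integers in the range but not all.

Answer: Sometimes true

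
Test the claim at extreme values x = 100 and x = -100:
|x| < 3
x = 100: LHS = |100| = 100; 100 < 3 — FAILS
x = -100: LHS = |-100| = 100; 100 < 3 — FAILS

Answer: No, fails for both x = 100 and x = -100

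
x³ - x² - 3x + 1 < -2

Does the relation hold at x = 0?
x = 0: LHS = 0³ - 0² - 3·0 + 1 = 1; 1 < -2 — FAILS

The relation fails at x = 0, so x = 0 is a counterexample.

Answer: No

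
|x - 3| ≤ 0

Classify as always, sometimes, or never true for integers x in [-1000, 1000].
Holds at x = 3: LHS = |3 - 3| = |0| = 0; 0 ≤ 0 — holds
Fails at x = 0: LHS = |0 - 3| = |-3| = 3; 3 ≤ 0 — FAILS
It is satisfied by some integers in the range but not all.

Answer: Sometimes true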